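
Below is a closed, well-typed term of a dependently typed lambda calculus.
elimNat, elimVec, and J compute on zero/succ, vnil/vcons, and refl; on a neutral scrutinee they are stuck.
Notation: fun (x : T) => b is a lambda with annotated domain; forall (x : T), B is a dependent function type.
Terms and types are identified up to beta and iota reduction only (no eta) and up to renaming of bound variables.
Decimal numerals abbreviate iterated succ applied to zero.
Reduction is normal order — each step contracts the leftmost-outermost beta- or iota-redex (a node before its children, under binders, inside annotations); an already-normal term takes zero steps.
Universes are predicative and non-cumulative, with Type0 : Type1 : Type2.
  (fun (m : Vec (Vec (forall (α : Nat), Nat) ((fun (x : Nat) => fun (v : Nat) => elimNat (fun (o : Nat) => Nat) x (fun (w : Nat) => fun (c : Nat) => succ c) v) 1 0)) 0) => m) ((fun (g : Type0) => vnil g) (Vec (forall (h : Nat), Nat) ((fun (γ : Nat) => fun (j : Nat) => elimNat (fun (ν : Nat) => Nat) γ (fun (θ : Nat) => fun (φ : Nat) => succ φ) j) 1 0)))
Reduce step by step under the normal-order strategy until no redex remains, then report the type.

reduction (normal order):
  (fun (m : Vec (Vec (forall (α : Nat), Nat) ((fun (x : Nat) => fun (v : Nat) => elimNat (fun (o : Nat) => Nat) x (fun (w : Nat) => fun (c : Nat) => succ c) v) 1 0)) 0) => m) ((fun (g : Type0) => vnil g) (Vec (forall (h : Nat), Nat) ((fun (γ : Nat) => fun (j : Nat) => elimNat (fun (ν : Nat) => Nat) γ (fun (θ : Nat) => fun (φ : Nat) => succ φ) j) 1 0)))
  ~> (fun (m : Type0) => vnil m) (Vec (forall (α : Nat), Nat) ((fun (x : Nat) => fun (v : Nat) => elimNat (fun (o : Nat) => Nat) x (fun (w : Nat) => fun (c : Nat) => succ c) v) 1 0))
  ~> vnil (Vec (forall (m : Nat), Nat) ((fun (α : Nat) => fun (x : Nat) => elimNat (fun (v : Nat) => Nat) α (fun (o : Nat) => fun (w : Nat) => succ w) x) 1 0))
  ~> vnil (Vec (forall (m : Nat), Nat) ((fun (α : Nat) => elimNat (fun (x : Nat) => Nat) 1 (fun (v : Nat) => fun (o : Nat) => succ o) α) 0))
  ~> vnil (Vec (forall (m : Nat), Nat) (elimNat (fun (α : Nat) => Nat) 1 (fun (x : Nat) => fun (v : Nat) => succ v) 0))
  ~> vnil (Vec (forall (m : Nat), Nat) 1)
inferred type:
  Vec (Vec (forall (m : Nat), Nat) 1) 0


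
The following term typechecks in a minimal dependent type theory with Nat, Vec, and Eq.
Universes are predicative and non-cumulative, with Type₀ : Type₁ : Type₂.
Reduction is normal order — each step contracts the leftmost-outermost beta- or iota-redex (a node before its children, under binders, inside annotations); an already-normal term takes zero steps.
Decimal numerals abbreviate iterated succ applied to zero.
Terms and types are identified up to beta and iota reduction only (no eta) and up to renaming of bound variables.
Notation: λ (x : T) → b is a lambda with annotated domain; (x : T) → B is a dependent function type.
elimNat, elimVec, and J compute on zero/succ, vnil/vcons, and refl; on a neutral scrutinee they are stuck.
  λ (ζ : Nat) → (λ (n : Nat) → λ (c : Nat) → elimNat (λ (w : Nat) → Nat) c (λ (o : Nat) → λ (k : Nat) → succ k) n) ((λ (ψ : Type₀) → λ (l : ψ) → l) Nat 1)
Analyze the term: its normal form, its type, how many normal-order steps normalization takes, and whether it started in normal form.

reduced normal form:
  λ (ζ : Nat) → λ (n : Nat) → succ n
inferred type:
  (ζ : Nat) → (n : Nat) → Nat
reduction steps (normal order): 7
term was already normal: no
first redex: a beta-redex


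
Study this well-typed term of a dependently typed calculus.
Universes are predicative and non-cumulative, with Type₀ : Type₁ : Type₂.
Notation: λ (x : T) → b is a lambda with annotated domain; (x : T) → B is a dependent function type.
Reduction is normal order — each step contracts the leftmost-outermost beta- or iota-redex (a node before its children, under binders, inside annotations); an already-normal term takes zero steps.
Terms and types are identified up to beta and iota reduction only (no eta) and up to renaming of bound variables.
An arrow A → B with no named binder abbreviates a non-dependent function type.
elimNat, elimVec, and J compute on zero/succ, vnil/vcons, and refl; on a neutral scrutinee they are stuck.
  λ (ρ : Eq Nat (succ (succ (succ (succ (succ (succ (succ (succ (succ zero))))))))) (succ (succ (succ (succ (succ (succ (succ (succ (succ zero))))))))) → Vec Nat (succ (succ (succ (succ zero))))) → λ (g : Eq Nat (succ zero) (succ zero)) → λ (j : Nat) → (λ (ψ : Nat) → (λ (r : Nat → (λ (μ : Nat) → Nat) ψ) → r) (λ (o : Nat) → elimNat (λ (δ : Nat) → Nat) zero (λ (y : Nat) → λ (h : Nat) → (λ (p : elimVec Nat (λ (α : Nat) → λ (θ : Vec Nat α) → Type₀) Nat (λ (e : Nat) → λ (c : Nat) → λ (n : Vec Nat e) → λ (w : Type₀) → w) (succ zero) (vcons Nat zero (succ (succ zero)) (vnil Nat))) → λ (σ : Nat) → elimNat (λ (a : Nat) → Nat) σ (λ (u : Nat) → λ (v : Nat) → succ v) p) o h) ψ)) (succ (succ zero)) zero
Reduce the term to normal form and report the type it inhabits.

reduced normal form:
  λ (ρ : Eq Nat (succ (succ (succ (succ (succ (succ (succ (succ (succ zero))))))))) (succ (succ (succ (succ (succ (succ (succ (succ (succ zero))))))))) → Vec Nat (succ (succ (succ (succ zero))))) → λ (g : Eq Nat (succ zero) (succ zero)) → λ (j : Nat) → zero
the term's type:
  (Eq Nat (succ (succ (succ (succ (succ (succ (succ (succ (succ zero))))))))) (succ (succ (succ (succ (succ (succ (succ (succ (succ zero))))))))) → Vec Nat (succ (succ (succ (succ zero))))) → Eq Nat (succ zero) (succ zero) → Nat → Nat
observation: contracting a beta-redex first, the term normalizes in 16 steps.


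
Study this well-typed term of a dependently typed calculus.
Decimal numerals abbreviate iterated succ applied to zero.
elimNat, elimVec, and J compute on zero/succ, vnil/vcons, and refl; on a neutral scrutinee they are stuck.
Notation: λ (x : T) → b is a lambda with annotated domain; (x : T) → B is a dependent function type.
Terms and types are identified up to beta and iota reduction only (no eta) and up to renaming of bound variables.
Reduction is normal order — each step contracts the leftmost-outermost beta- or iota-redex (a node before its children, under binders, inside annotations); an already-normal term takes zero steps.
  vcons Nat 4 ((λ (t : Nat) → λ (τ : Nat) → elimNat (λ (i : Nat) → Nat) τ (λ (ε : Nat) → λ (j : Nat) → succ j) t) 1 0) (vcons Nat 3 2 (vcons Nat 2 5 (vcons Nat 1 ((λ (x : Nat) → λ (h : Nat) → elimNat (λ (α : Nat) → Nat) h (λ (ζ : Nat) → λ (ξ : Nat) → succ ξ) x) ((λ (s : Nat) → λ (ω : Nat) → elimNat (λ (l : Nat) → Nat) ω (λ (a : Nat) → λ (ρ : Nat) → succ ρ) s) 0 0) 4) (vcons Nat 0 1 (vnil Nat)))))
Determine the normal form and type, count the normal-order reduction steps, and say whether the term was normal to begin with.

resulting normal form:
  vcons Nat 4 1 (vcons Nat 3 2 (vcons Nat 2 5 (vcons Nat 1 4 (vcons Nat 0 1 (vnil Nat)))))
inferred type:
  Vec Nat 5
steps to reach normal form (normal order): 12
term was already normal: no
first redex: a beta-redex


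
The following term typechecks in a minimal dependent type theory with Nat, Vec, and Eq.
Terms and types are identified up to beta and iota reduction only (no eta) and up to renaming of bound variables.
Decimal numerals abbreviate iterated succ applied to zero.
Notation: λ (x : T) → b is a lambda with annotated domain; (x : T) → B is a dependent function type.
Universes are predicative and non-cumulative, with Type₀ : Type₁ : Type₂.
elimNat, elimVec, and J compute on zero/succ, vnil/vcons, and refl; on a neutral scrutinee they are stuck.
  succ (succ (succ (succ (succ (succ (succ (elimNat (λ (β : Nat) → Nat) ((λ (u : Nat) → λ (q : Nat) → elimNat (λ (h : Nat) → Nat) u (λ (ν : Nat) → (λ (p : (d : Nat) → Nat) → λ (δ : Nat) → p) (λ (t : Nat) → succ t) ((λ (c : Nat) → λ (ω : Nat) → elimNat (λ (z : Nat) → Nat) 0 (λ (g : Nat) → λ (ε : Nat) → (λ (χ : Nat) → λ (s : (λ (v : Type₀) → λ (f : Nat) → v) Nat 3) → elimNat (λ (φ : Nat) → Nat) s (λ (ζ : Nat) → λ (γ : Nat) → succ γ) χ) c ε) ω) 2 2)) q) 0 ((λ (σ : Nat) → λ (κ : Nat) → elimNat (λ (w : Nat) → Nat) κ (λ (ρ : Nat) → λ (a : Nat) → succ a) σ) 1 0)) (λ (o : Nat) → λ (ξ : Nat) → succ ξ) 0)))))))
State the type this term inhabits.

inferred type:
  Nat


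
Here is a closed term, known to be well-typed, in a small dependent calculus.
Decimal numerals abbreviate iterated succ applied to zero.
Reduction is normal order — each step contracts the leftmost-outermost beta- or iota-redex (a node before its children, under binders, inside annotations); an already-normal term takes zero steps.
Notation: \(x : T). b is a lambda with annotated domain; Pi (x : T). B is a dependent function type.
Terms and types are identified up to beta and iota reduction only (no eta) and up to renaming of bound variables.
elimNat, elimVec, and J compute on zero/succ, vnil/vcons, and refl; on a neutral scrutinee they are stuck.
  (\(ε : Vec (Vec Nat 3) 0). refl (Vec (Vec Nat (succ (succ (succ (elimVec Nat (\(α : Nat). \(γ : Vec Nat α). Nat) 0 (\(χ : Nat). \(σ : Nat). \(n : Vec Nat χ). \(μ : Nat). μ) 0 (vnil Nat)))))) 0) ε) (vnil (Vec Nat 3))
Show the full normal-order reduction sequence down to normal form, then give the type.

normal-order reduction:
  (\(ε : Vec (Vec Nat 3) 0). refl (Vec (Vec Nat (succ (succ (succ (elimVec Nat (\(α : Nat). \(γ : Vec Nat α). Nat) 0 (\(χ : Nat). \(σ : Nat). \(n : Vec Nat χ). \(μ : Nat). μ) 0 (vnil Nat)))))) 0) ε) (vnil (Vec Nat 3))
  ~> refl (Vec (Vec Nat (succ (succ (succ (elimVec Nat (\(ε : Nat). \(α : Vec Nat ε). Nat) 0 (\(γ : Nat). \(χ : Nat). \(σ : Vec Nat γ). \(n : Nat). n) 0 (vnil Nat)))))) 0) (vnil (Vec Nat 3))
  ~> refl (Vec (Vec Nat 3) 0) (vnil (Vec Nat 3))
type:
  Eq (Vec (Vec Nat 3) 0) (vnil (Vec Nat 3)) (vnil (Vec Nat 3))


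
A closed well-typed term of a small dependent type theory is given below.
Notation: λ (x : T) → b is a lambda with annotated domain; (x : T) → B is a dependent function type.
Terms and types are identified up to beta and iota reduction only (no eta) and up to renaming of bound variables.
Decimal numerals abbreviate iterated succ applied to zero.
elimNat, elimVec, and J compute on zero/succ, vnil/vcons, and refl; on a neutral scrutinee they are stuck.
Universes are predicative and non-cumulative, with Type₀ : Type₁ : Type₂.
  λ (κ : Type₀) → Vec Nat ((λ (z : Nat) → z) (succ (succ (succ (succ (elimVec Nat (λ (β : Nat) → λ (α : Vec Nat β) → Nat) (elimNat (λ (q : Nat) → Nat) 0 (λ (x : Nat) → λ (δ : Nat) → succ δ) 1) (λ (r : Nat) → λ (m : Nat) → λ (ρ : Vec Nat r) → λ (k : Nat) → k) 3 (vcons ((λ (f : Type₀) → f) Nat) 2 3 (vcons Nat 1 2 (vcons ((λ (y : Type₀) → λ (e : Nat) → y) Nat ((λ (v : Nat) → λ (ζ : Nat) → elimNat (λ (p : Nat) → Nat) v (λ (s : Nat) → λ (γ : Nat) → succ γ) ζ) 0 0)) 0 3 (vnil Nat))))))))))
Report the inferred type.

type:
  (κ : Type₀) → Type₀


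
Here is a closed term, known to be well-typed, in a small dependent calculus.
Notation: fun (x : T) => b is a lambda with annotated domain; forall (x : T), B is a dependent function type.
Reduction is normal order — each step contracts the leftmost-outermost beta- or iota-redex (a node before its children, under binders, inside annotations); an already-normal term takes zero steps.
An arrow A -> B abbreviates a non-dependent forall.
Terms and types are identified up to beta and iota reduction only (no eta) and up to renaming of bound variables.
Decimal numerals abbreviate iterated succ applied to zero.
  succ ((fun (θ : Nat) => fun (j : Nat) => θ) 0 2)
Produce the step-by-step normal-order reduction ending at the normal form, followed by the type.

normal-order reduction sequence:
  succ ((fun (θ : Nat) => fun (j : Nat) => θ) 0 2)
  ~> succ ((fun (θ : Nat) => 0) 2)
  ~> 1
the term's type:
  Nat


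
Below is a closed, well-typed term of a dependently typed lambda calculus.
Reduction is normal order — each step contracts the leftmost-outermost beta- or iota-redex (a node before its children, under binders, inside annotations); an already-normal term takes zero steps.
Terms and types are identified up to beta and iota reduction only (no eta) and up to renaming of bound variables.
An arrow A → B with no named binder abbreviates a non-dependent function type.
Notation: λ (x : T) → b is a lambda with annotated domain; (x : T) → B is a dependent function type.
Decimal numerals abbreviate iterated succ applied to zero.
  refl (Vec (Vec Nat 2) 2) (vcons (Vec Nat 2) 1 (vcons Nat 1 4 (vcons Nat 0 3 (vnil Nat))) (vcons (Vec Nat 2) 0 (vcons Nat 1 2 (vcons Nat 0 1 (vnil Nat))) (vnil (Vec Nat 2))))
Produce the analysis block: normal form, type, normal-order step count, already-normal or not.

resulting normal form:
  refl (Vec (Vec Nat 2) 2) (vcons (Vec Nat 2) 1 (vcons Nat 1 4 (vcons Nat 0 3 (vnil Nat))) (vcons (Vec Nat 2) 0 (vcons Nat 1 2 (vcons Nat 0 1 (vnil Nat))) (vnil (Vec Nat 2))))
type:
  Eq (Vec (Vec Nat 2) 2) (vcons (Vec Nat 2) 1 (vcons Nat 1 4 (vcons Nat 0 3 (vnil Nat))) (vcons (Vec Nat 2) 0 (vcons Nat 1 2 (vcons Nat 0 1 (vnil Nat))) (vnil (Vec Nat 2)))) (vcons (Vec Nat 2) 1 (vcons Nat 1 4 (vcons Nat 0 3 (vnil Nat))) (vcons (Vec Nat 2) 0 (vcons Nat 1 2 (vcons Nat 0 1 (vnil Nat))) (vnil (Vec Nat 2))))
reduction steps (normal order): 0
term was already normal: yes


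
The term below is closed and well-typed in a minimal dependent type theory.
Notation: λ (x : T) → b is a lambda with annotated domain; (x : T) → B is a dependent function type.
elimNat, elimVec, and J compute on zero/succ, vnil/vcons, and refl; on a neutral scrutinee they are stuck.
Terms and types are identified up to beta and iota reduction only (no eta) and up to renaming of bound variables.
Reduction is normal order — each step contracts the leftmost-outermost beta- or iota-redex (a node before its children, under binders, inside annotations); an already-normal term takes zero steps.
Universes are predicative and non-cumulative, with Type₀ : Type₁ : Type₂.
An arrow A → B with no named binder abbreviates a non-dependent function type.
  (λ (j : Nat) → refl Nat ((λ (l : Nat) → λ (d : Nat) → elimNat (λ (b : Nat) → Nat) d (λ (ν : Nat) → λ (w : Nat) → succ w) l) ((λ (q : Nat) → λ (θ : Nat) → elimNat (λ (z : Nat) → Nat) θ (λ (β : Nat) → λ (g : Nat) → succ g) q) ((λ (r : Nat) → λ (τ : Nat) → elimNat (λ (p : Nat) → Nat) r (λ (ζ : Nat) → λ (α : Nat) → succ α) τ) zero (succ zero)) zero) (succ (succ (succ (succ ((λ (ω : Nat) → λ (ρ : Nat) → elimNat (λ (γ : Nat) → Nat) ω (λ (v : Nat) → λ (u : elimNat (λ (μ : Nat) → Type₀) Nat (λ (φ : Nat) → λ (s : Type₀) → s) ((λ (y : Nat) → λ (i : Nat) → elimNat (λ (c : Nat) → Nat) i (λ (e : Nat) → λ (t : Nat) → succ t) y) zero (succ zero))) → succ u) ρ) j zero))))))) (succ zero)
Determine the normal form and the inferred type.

resulting normal form:
  refl Nat (succ (succ (succ (succ (succ (succ zero))))))
the term's type:
  Eq Nat (succ (succ (succ (succ (succ (succ zero)))))) (succ (succ (succ (succ (succ (succ zero))))))


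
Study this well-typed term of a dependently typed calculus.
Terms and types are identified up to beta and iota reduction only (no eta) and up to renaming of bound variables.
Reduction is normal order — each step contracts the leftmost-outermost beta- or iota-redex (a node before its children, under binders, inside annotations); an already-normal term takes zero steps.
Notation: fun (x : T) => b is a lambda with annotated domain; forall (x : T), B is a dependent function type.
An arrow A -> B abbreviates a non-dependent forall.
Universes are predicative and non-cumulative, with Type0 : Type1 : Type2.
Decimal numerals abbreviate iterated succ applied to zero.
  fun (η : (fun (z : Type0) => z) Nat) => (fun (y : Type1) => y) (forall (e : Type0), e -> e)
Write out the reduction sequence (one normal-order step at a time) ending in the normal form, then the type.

reduction (normal order):
  fun (η : (fun (z : Type0) => z) Nat) => (fun (y : Type1) => y) (forall (e : Type0), e -> e)
  ~> fun (η : Nat) => (fun (z : Type1) => z) (forall (y : Type0), y -> y)
  ~> fun (η : Nat) => forall (z : Type0), z -> z
inferred type:
  Nat -> Type1


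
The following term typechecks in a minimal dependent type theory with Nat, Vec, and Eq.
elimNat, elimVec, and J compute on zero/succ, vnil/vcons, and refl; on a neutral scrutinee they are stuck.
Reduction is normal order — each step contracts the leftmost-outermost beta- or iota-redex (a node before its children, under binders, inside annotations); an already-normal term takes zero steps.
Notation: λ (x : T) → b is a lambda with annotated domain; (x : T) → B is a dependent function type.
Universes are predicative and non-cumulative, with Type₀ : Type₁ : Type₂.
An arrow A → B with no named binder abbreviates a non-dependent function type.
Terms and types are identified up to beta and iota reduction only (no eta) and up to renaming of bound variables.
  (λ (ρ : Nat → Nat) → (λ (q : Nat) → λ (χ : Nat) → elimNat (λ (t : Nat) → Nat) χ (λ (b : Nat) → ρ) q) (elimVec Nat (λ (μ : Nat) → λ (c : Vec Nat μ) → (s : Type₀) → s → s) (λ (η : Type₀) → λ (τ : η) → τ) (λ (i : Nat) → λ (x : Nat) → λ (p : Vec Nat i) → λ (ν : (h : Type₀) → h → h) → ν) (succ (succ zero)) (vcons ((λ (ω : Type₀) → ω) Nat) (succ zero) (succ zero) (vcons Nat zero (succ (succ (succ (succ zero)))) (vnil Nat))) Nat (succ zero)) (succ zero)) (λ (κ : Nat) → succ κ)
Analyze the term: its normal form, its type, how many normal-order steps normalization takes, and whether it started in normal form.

resulting normal form:
  succ (succ zero)
inferred type:
  Nat
steps to reach normal form (normal order): 20
already normal: no
first contracted redex: a beta-redex


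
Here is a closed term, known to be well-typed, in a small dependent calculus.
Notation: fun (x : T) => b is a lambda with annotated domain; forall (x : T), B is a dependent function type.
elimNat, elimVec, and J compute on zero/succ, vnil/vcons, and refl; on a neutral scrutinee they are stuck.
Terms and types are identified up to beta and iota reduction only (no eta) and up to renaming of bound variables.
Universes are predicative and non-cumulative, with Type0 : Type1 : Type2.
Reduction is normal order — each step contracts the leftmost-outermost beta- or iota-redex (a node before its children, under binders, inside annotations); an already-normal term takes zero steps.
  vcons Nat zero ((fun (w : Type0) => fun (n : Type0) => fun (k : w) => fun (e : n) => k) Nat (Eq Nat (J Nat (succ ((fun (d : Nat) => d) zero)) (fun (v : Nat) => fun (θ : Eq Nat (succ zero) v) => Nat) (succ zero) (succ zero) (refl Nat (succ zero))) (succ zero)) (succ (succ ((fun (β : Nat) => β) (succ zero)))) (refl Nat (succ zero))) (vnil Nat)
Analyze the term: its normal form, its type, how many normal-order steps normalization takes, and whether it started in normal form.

normal form:
  vcons Nat zero (succ (succ (succ zero))) (vnil Nat)
type:
  Vec Nat (succ zero)
normal-order step count: 5
term was already normal: no
first contracted redex: a beta-redex


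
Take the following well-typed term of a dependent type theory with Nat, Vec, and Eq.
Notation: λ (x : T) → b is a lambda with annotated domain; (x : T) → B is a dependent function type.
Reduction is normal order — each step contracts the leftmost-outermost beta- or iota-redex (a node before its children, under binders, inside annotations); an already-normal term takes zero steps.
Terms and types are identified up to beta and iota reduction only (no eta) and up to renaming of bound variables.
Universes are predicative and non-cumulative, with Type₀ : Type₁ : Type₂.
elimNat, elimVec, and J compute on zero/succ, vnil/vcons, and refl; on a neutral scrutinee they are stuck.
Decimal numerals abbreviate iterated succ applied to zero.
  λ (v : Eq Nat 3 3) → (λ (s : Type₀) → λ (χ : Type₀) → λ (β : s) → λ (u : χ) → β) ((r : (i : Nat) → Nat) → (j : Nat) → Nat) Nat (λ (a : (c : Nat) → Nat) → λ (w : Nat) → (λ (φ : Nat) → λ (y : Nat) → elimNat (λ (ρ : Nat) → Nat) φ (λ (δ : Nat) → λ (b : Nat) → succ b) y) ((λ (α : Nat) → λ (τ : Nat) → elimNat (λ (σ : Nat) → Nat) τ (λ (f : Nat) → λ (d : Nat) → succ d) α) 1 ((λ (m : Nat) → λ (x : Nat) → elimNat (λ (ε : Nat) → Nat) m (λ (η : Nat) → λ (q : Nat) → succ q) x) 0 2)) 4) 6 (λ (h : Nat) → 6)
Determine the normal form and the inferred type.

normal form:
  λ (v : Eq Nat 3 3) → λ (s : Nat) → 7
inferred type:
  (v : Eq Nat 3 3) → (s : Nat) → Nat
observation: the first redex contracted is a beta-redex; the normal form is reached in 35 normal-order steps.


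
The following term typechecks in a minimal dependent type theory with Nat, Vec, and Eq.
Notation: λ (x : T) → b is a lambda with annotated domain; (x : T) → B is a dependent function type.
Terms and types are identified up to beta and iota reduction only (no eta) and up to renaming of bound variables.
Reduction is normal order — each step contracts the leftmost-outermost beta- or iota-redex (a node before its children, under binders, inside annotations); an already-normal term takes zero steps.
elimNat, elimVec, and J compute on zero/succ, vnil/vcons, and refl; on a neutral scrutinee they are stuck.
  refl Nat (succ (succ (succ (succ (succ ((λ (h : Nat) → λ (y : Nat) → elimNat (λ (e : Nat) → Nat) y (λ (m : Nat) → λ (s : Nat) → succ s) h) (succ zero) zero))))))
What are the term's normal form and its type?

normal form:
  refl Nat (succ (succ (succ (succ (succ (succ zero))))))
inferred type:
  Eq Nat (succ (succ (succ (succ (succ (succ zero)))))) (succ (succ (succ (succ (succ (succ zero))))))


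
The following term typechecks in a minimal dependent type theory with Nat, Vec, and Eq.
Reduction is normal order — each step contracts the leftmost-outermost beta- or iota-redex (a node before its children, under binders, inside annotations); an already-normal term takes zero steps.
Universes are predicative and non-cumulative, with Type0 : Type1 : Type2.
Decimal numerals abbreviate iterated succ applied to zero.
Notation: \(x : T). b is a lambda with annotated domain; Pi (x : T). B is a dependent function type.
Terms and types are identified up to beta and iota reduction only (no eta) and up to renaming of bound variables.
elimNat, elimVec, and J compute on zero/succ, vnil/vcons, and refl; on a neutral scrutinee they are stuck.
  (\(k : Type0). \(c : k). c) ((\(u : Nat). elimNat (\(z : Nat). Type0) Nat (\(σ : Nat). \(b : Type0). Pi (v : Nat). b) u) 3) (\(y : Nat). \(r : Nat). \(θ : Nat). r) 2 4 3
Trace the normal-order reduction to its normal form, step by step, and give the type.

normal-order reduction:
  (\(k : Type0). \(c : k). c) ((\(u : Nat). elimNat (\(z : Nat). Type0) Nat (\(σ : Nat). \(b : Type0). Pi (v : Nat). b) u) 3) (\(y : Nat). \(r : Nat). \(θ : Nat). r) 2 4 3
  ~> (\(k : (\(c : Nat). elimNat (\(u : Nat). Type0) Nat (\(z : Nat). \(σ : Type0). Pi (b : Nat). σ) c) 3). k) (\(v : Nat). \(y : Nat). \(r : Nat). y) 2 4 3
  ~> (\(k : Nat). \(c : Nat). \(u : Nat). c) 2 4 3
  ~> (\(k : Nat). \(c : Nat). k) 4 3
  ~> (\(k : Nat). 4) 3
  ~> 4
inferred type:
  Nat


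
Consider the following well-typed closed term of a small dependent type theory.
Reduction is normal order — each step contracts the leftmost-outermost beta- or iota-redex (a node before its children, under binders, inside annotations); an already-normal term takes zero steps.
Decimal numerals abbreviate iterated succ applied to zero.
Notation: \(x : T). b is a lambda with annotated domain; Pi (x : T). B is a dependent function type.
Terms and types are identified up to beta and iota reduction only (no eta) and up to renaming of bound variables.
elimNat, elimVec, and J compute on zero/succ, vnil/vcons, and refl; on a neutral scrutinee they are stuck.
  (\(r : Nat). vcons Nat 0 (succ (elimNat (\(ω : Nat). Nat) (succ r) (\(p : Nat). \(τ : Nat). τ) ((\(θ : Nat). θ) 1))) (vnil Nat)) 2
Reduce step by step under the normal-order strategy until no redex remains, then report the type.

normal-order reduction sequence:
  (\(r : Nat). vcons Nat 0 (succ (elimNat (\(ω : Nat). Nat) (succ r) (\(p : Nat). \(τ : Nat). τ) ((\(θ : Nat). θ) 1))) (vnil Nat)) 2
  ~> vcons Nat 0 (succ (elimNat (\(r : Nat). Nat) 3 (\(ω : Nat). \(p : Nat). p) ((\(τ : Nat). τ) 1))) (vnil Nat)
  ~> vcons Nat 0 (succ (elimNat (\(r : Nat). Nat) 3 (\(ω : Nat). \(p : Nat). p) 1)) (vnil Nat)
  ~> vcons Nat 0 (succ ((\(r : Nat). \(ω : Nat). ω) 0 (elimNat (\(p : Nat). Nat) 3 (\(τ : Nat). \(θ : Nat). θ) 0))) (vnil Nat)
  ~> vcons Nat 0 (succ ((\(r : Nat). r) (elimNat (\(ω : Nat). Nat) 3 (\(p : Nat). \(τ : Nat). τ) 0))) (vnil Nat)
  ~> vcons Nat 0 (succ (elimNat (\(r : Nat). Nat) 3 (\(ω : Nat). \(p : Nat). p) 0)) (vnil Nat)
  ~> vcons Nat 0 4 (vnil Nat)
inferred type:
  Vec Nat 1


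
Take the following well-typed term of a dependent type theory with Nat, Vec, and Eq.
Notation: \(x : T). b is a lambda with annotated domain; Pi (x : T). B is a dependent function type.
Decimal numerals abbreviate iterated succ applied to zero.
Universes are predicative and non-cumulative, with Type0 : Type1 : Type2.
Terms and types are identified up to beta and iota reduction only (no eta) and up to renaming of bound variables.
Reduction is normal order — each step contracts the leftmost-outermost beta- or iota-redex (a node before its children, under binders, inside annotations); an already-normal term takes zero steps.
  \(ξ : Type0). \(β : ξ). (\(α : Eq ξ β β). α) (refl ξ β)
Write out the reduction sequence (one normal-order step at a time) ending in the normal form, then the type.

normal-order reduction:
  \(ξ : Type0). \(β : ξ). (\(α : Eq ξ β β). α) (refl ξ β)
  ~> \(ξ : Type0). \(β : ξ). refl ξ β
the term's type:
  Pi (ξ : Type0). Pi (β : ξ). Eq ξ β β


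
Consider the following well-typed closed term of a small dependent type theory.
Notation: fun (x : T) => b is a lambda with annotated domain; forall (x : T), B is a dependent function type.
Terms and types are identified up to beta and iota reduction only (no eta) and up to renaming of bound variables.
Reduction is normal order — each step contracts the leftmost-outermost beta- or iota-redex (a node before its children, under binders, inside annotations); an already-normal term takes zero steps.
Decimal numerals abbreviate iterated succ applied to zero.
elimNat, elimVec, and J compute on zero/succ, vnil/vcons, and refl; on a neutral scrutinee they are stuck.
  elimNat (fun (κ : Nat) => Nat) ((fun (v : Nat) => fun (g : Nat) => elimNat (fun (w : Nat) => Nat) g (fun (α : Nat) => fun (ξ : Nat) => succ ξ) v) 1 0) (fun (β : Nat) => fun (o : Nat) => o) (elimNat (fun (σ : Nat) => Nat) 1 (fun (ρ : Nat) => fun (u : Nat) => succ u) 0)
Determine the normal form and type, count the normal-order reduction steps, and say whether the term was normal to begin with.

resulting normal form:
  1
inferred type:
  Nat
normal-order step count: 11
already normal: no
first redex: a beta-redex


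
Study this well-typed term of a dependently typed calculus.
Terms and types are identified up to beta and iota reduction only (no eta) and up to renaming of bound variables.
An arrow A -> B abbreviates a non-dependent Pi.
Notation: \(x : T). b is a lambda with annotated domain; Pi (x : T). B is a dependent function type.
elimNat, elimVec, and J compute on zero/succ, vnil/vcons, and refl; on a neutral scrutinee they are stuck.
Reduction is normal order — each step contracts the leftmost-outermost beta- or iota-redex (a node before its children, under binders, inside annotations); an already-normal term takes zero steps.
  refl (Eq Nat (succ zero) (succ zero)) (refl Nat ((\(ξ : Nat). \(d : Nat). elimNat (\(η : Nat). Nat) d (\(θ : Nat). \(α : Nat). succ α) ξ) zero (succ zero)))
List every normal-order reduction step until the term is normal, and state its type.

reduction (normal order):
  refl (Eq Nat (succ zero) (succ zero)) (refl Nat ((\(ξ : Nat). \(d : Nat). elimNat (\(η : Nat). Nat) d (\(θ : Nat). \(α : Nat). succ α) ξ) zero (succ zero)))
  ~> refl (Eq Nat (succ zero) (succ zero)) (refl Nat ((\(ξ : Nat). elimNat (\(d : Nat). Nat) ξ (\(η : Nat). \(θ : Nat). succ θ) zero) (succ zero)))
  ~> refl (Eq Nat (succ zero) (succ zero)) (refl Nat (elimNat (\(ξ : Nat). Nat) (succ zero) (\(d : Nat). \(η : Nat). succ η) zero))
  ~> refl (Eq Nat (succ zero) (succ zero)) (refl Nat (succ zero))
type:
  Eq (Eq Nat (succ zero) (succ zero)) (refl Nat (succ zero)) (refl Nat (succ zero))


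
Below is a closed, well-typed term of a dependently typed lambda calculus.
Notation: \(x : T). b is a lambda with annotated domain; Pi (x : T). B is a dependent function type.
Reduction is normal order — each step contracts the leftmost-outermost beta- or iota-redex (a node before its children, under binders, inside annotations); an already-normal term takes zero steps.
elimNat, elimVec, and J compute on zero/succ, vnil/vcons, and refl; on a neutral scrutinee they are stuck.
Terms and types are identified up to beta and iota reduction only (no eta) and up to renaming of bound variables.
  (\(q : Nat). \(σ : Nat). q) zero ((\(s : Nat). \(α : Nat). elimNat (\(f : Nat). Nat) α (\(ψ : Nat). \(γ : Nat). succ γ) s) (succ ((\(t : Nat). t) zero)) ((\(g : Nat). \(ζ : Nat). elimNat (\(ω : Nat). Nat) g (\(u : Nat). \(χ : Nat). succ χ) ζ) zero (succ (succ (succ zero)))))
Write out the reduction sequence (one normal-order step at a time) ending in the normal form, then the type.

normal-order reduction sequence:
  (\(q : Nat). \(σ : Nat). q) zero ((\(s : Nat). \(α : Nat). elimNat (\(f : Nat). Nat) α (\(ψ : Nat). \(γ : Nat). succ γ) s) (succ ((\(t : Nat). t) zero)) ((\(g : Nat). \(ζ : Nat). elimNat (\(ω : Nat). Nat) g (\(u : Nat). \(χ : Nat). succ χ) ζ) zero (succ (succ (succ zero)))))
  ~> (\(q : Nat). zero) ((\(σ : Nat). \(s : Nat). elimNat (\(α : Nat). Nat) s (\(f : Nat). \(ψ : Nat). succ ψ) σ) (succ ((\(γ : Nat). γ) zero)) ((\(t : Nat). \(g : Nat). elimNat (\(ζ : Nat). Nat) t (\(ω : Nat). \(u : Nat). succ u) g) zero (succ (succ (succ zero)))))
  ~> zero
inferred type:
  Nat


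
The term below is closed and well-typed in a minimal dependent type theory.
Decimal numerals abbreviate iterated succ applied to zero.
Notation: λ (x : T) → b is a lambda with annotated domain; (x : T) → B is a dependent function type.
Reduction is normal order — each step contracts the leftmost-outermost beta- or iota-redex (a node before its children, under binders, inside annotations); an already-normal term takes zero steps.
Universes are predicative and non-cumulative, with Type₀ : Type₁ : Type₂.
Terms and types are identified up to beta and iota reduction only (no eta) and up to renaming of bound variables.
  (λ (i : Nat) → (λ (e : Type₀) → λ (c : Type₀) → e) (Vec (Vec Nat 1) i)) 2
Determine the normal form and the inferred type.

resulting normal form:
  λ (i : Type₀) → Vec (Vec Nat 1) 2
the term's type:
  (i : Type₀) → Type₀


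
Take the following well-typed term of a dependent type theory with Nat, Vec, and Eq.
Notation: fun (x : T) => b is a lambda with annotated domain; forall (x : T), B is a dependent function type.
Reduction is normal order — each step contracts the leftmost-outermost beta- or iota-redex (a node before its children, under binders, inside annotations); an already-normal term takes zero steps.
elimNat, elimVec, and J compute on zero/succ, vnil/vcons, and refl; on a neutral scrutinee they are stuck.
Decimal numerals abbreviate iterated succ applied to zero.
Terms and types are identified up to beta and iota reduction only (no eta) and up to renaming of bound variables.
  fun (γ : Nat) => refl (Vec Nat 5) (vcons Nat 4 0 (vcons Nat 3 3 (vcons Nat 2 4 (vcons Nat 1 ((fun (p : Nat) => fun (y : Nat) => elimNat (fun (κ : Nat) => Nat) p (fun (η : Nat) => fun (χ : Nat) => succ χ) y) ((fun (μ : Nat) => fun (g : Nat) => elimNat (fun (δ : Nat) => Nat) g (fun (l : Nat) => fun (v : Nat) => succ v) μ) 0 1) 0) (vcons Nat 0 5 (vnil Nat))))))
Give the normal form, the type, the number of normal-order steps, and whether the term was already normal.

resulting normal form:
  fun (γ : Nat) => refl (Vec Nat 5) (vcons Nat 4 0 (vcons Nat 3 3 (vcons Nat 2 4 (vcons Nat 1 1 (vcons Nat 0 5 (vnil Nat))))))
inferred type:
  forall (γ : Nat), Eq (Vec Nat 5) (vcons Nat 4 0 (vcons Nat 3 3 (vcons Nat 2 4 (vcons Nat 1 1 (vcons Nat 0 5 (vnil Nat)))))) (vcons Nat 4 0 (vcons Nat 3 3 (vcons Nat 2 4 (vcons Nat 1 1 (vcons Nat 0 5 (vnil Nat))))))
normal-order step count: 6
started in normal form: no
first contracted redex: a beta-redex


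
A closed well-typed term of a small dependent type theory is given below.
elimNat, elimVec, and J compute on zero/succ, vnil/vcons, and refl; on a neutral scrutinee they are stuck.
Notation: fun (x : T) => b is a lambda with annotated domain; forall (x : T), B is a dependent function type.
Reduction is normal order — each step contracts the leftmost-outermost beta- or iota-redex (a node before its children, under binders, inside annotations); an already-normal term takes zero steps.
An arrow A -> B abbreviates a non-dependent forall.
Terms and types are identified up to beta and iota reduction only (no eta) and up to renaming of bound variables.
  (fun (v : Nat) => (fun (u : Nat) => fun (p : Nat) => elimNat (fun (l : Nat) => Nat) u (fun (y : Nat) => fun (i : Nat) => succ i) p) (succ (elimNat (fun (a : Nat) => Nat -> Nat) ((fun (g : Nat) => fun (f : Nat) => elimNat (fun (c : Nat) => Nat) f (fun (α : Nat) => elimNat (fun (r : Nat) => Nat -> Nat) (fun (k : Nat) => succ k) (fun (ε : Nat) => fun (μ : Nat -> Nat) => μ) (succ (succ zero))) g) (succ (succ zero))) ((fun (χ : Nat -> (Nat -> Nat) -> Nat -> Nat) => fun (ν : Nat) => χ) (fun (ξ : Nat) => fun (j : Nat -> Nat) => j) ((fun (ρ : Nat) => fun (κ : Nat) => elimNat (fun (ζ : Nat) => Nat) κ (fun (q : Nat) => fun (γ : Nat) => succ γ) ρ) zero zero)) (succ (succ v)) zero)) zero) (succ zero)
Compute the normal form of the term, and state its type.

normal form:
  succ (succ (succ zero))
the term's type:
  Nat


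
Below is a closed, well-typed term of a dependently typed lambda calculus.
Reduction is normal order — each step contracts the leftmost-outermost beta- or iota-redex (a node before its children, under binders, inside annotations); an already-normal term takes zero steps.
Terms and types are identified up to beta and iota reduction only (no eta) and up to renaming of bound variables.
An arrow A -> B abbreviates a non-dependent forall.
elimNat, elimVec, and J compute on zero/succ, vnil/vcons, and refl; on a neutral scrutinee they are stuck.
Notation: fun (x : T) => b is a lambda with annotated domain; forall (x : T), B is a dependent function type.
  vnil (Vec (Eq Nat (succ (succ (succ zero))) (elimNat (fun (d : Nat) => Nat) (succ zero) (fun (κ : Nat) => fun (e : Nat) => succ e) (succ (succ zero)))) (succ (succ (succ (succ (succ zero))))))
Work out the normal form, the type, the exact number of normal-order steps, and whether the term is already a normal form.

resulting normal form:
  vnil (Vec (Eq Nat (succ (succ (succ zero))) (succ (succ (succ zero)))) (succ (succ (succ (succ (succ zero))))))
the term's type:
  Vec (Vec (Eq Nat (succ (succ (succ zero))) (succ (succ (succ zero)))) (succ (succ (succ (succ (succ zero)))))) zero
reduction steps (normal order): 7
term was already normal: no
first redex: an elimNat iota-redex


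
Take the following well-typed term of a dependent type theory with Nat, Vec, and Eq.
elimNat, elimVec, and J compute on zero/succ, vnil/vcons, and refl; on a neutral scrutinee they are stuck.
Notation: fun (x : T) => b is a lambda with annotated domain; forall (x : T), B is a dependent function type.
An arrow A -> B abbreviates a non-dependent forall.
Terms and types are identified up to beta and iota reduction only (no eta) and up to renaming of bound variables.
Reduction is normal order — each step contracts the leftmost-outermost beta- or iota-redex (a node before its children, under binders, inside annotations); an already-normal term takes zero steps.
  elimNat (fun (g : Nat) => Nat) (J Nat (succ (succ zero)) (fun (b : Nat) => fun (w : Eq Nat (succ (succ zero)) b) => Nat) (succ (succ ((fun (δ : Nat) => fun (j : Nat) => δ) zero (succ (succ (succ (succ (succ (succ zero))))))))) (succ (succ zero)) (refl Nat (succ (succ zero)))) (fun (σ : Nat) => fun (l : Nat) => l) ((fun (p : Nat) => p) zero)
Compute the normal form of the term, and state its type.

normal form:
  succ (succ zero)
type:
  Nat
observation: the first redex contracted is a J iota-redex; the normal form is reached in 5 normal-order steps.


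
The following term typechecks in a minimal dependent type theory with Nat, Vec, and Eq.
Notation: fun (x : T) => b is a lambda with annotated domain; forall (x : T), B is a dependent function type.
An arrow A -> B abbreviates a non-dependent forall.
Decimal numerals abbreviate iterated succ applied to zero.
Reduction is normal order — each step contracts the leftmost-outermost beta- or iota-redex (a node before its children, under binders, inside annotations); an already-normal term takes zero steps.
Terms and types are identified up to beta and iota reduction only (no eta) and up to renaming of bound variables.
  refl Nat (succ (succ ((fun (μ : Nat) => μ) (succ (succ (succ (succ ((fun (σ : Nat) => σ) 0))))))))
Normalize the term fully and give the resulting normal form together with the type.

normal form:
  refl Nat 6
type:
  Eq Nat 6 6
observation: 2 normal-order steps normalize the term, beginning with a beta-redex.


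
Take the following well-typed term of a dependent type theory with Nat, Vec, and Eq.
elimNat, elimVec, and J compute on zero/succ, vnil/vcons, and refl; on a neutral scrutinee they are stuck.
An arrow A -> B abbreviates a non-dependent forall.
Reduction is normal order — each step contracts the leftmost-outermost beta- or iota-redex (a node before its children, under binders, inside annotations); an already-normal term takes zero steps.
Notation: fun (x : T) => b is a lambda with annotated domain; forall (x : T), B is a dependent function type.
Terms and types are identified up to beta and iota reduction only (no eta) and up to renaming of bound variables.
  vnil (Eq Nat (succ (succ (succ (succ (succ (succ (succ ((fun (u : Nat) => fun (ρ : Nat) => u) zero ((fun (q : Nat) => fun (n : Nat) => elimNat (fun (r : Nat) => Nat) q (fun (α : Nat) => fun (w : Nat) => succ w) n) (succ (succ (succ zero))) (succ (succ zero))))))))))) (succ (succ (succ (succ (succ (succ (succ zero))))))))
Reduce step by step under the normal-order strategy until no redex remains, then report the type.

normal-order reduction sequence:
  vnil (Eq Nat (succ (succ (succ (succ (succ (succ (succ ((fun (u : Nat) => fun (ρ : Nat) => u) zero ((fun (q : Nat) => fun (n : Nat) => elimNat (fun (r : Nat) => Nat) q (fun (α : Nat) => fun (w : Nat) => succ w) n) (succ (succ (succ zero))) (succ (succ zero))))))))))) (succ (succ (succ (succ (succ (succ (succ zero))))))))
  ~> vnil (Eq Nat (succ (succ (succ (succ (succ (succ (succ ((fun (u : Nat) => zero) ((fun (ρ : Nat) => fun (q : Nat) => elimNat (fun (n : Nat) => Nat) ρ (fun (r : Nat) => fun (α : Nat) => succ α) q) (succ (succ (succ zero))) (succ (succ zero))))))))))) (succ (succ (succ (succ (succ (succ (succ zero))))))))
  ~> vnil (Eq Nat (succ (succ (succ (succ (succ (succ (succ zero))))))) (succ (succ (succ (succ (succ (succ (succ zero))))))))
type:
  Vec (Eq Nat (succ (succ (succ (succ (succ (succ (succ zero))))))) (succ (succ (succ (succ (succ (succ (succ zero)))))))) zero


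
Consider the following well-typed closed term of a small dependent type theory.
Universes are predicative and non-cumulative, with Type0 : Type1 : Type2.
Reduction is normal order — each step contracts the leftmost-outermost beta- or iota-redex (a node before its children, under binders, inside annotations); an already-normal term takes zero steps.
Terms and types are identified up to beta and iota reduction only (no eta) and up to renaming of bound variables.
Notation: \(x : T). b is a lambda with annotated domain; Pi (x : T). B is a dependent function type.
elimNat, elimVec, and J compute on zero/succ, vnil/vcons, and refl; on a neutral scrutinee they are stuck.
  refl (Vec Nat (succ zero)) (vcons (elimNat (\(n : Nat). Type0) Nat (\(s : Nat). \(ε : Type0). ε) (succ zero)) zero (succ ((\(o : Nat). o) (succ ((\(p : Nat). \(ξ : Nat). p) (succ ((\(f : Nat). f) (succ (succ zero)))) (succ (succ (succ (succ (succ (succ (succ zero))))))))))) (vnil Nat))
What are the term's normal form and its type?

reduced normal form:
  refl (Vec Nat (succ zero)) (vcons Nat zero (succ (succ (succ (succ (succ zero))))) (vnil Nat))
type:
  Eq (Vec Nat (succ zero)) (vcons Nat zero (succ (succ (succ (succ (succ zero))))) (vnil Nat)) (vcons Nat zero (succ (succ (succ (succ (succ zero))))) (vnil Nat))
observation: the leftmost-outermost redex is an elimNat iota-redex, and normalization takes 8 steps.
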